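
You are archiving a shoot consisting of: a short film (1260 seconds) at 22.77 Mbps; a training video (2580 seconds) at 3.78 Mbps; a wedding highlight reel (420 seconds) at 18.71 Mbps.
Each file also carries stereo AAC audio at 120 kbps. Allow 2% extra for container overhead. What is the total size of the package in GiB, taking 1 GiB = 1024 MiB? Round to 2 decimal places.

Audio: 120 kbps = 0.120 Mbps.
short film: 22.890 Mbps × 1260 s × 1.02 = 29418.2 Mb
training video: 3.900 Mbps × 2580 s × 1.02 = 10263.2 Mb
wedding highlight reel: 18.830 Mbps × 420 s × 1.02 = 8066.8 Mb
Total: 47748.2 Mb = 5968.5 MB.
= 5.559 GiB.

5.56 GiB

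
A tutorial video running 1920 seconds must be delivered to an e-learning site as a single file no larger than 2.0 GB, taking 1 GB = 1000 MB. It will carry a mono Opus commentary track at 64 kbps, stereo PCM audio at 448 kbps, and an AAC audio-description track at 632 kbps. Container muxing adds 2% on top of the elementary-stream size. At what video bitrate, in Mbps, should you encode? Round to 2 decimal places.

7.03 Mbps

Budget: 2.0 GB = 16000.0 Mb.
Stream payload after overhead: 16000.0 / 1.02 = 15686.3 Mb.
Total bitrate budget: 15686.3 Mb / 1920 s = 8.170 Mbps.
Audio total: 64 + 448 + 632 = 1144 kbps = 1.144 Mbps.
Video: 8.170 − 1.144 = 7.026 Mbps.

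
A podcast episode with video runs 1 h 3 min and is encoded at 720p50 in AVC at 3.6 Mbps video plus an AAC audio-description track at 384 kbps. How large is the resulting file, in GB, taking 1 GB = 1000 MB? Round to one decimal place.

1 h 3 min = 63 min = 3780 s
Audio: 384 kbps = 0.384 Mbps.
Total bitrate: 3.6 + 0.384 = 3.984 Mbps.
Stream data: 3.984 Mbps × 3780 s = 15059.5 Mb.
15,060 Mb ÷ 8 = 1,882 MB → 1.882 GB.

1.9 GB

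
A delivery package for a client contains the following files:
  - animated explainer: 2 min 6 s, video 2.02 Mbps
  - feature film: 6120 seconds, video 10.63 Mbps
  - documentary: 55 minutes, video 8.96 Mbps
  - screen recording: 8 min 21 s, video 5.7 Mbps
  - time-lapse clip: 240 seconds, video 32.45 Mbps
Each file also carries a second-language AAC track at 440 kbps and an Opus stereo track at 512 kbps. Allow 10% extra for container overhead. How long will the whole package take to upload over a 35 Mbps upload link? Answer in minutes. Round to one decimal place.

Audio total: 440 + 512 = 952 kbps = 0.952 Mbps.
animated explainer: 2.972 Mbps × 126 s × 1.10 = 411.9 Mb
feature film: 11.582 Mbps × 6120 s × 1.10 = 77970.0 Mb
documentary: 9.912 Mbps × 3300 s × 1.10 = 35980.6 Mb
screen recording: 6.652 Mbps × 501 s × 1.10 = 3665.9 Mb
time-lapse clip: 33.402 Mbps × 240 s × 1.10 = 8818.1 Mb
Total: 126846.5 Mb = 15855.8 MB.
At 35 Mbps: 126846.5 / 35 = 3624 s ≈ 60.4 minutes.

60.4 minutes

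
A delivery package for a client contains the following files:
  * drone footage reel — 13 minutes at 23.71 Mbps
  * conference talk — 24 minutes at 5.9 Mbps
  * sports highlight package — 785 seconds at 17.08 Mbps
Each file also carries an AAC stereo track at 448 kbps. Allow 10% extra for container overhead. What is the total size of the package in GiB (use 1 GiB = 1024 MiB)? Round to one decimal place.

5.3 GiB

Audio: 448 kbps = 0.448 Mbps.
drone footage reel: 24.158 Mbps × 780 s × 1.10 = 20727.6 Mb
conference talk: 6.348 Mbps × 1440 s × 1.10 = 10055.2 Mb
sports highlight package: 17.528 Mbps × 785 s × 1.10 = 15135.4 Mb
Total: 45918.2 Mb = 5739.8 MB.
= 5.346 GiB.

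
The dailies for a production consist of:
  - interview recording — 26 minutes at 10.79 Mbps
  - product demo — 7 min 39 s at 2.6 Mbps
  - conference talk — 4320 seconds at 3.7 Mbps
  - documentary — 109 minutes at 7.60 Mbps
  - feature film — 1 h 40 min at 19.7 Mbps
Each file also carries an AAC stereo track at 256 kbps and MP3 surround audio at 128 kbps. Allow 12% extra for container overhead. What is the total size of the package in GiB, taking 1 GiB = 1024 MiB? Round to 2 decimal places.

Audio total: 256 + 128 = 384 kbps = 0.384 Mbps.
interview recording: 11.174 Mbps × 1560 s × 1.12 = 19523.2 Mb
product demo: 2.984 Mbps × 459 s × 1.12 = 1534.0 Mb
conference talk: 4.084 Mbps × 4320 s × 1.12 = 19760.0 Mb
documentary: 7.984 Mbps × 6540 s × 1.12 = 58481.2 Mb
feature film: 20.084 Mbps × 6000 s × 1.12 = 134964.5 Mb
Total: 234262.9 Mb = 29282.9 MB.
= 27.27 GiB.

27.27 GiB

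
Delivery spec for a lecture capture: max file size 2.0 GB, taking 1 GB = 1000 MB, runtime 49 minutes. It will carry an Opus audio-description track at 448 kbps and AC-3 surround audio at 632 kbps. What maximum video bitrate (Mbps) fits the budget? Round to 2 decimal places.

Budget: 2.0 GB = 16000.0 Mb.
49 min = 2940 s
Total bitrate budget: 16000.0 Mb / 2940 s = 5.442 Mbps.
Audio total: 448 + 632 = 1080 kbps = 1.080 Mbps.
Video: 5.442 − 1.080 = 4.362 Mbps.

4.36 Mbps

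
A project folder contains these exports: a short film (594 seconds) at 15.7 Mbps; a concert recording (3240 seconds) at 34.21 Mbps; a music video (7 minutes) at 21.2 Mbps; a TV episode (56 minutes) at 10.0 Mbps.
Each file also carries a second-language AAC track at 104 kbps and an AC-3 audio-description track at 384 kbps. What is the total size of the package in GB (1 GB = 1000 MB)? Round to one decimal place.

Audio total: 104 + 384 = 488 kbps = 0.488 Mbps.
short film: 16.188 Mbps × 594 s = 9615.7 Mb
concert recording: 34.698 Mbps × 3240 s = 112421.5 Mb
music video: 21.688 Mbps × 420 s = 9109.0 Mb
TV episode: 10.488 Mbps × 3360 s = 35239.7 Mb
Total: 166385.8 Mb = 20798.2 MB.
= 20.80 GB.

20.8 GB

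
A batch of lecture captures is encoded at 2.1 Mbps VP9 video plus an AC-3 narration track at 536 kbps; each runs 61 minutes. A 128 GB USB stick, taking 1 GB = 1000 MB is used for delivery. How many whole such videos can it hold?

61 min = 3660 s
Audio: 536 kbps = 0.536 Mbps.
Total bitrate: 2.636 Mbps.
Per item: 2.636 Mbps × 3660 s = 9,648 Mb = 1,206 MB.
Capacity: 128 GB = 1,024,000 Mb; 106.14 items → 106 complete.

106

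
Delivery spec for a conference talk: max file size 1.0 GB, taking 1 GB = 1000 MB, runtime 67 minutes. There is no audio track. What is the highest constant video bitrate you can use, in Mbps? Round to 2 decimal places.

1.99 Mbps

Budget: 1.0 GB = 8000.0 Mb.
67 min = 4020 s
Total bitrate budget: 8000.0 Mb / 4020 s = 1.990 Mbps.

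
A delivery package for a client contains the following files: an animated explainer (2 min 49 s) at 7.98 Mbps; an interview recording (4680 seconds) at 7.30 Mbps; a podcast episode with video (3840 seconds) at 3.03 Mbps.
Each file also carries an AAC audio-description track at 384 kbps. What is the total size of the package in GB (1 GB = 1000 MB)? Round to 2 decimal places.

6.31 GB

Audio: 384 kbps = 0.384 Mbps.
animated explainer: 8.364 Mbps × 169 s = 1413.5 Mb
interview recording: 7.684 Mbps × 4680 s = 35961.1 Mb
podcast episode with video: 3.414 Mbps × 3840 s = 13109.8 Mb
Total: 50484.4 Mb = 6310.5 MB.
= 6.311 GB.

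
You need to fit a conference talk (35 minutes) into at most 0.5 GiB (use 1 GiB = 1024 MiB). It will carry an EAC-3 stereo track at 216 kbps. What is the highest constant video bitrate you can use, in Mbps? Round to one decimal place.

Budget: 0.5 GiB = 4295.0 Mb.
35 min = 2100 s
Total bitrate budget: 4295.0 Mb / 2100 s = 2.045 Mbps.
Audio: 216 kbps = 0.216 Mbps.
Video: 2.045 − 0.216 = 1.829 Mbps.

1.8 Mbps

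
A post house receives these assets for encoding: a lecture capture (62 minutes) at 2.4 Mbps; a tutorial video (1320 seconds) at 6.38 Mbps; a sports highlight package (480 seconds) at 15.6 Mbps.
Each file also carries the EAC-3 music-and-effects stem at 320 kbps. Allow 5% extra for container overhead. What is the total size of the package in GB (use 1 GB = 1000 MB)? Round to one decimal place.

Audio: 320 kbps = 0.320 Mbps.
lecture capture: 2.720 Mbps × 3720 s × 1.05 = 10624.3 Mb
tutorial video: 6.700 Mbps × 1320 s × 1.05 = 9286.2 Mb
sports highlight package: 15.920 Mbps × 480 s × 1.05 = 8023.7 Mb
Total: 27934.2 Mb = 3491.8 MB.
= 3.492 GB.

3.5 GB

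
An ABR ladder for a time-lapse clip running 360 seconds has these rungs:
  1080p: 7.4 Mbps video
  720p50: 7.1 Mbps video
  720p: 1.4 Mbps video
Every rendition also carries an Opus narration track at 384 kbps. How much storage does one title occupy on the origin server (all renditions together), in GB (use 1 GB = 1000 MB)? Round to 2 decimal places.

0.77 GB

Audio: 384 kbps = 0.384 Mbps.
Sum of rendition bitrates: (7.4+0.384) + (7.1+0.384) + (1.4+0.384) = 17.052 Mbps.
× 360 s = 6,139 Mb = 767.3 MB = 0.7673 GB.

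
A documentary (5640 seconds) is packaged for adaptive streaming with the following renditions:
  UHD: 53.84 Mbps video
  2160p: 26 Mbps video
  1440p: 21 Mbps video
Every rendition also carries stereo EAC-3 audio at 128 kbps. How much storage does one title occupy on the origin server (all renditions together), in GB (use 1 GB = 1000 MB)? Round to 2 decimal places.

71.36 GB

Audio: 128 kbps = 0.128 Mbps.
Sum of rendition bitrates: (53.84+0.128) + (26+0.128) + (21+0.128) = 101.224 Mbps.
× 5640 s = 570,903 Mb = 71,363 MB = 71.36 GB.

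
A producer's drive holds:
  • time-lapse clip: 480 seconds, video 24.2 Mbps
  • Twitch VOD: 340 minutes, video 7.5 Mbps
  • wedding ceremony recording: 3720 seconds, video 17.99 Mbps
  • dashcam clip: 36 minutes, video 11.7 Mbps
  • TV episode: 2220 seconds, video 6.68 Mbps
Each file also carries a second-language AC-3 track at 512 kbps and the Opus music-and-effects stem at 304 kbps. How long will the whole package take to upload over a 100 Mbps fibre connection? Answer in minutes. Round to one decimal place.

49.2 minutes

Audio total: 512 + 304 = 816 kbps = 0.816 Mbps.
time-lapse clip: 25.016 Mbps × 480 s = 12007.7 Mb
Twitch VOD: 8.316 Mbps × 20400 s = 169646.4 Mb
wedding ceremony recording: 18.806 Mbps × 3720 s = 69958.3 Mb
dashcam clip: 12.516 Mbps × 2160 s = 27034.6 Mb
TV episode: 7.496 Mbps × 2220 s = 16641.1 Mb
Total: 295288.1 Mb = 36911.0 MB.
At 100 Mbps: 295288.1 / 100 = 2953 s ≈ 49.2 minutes.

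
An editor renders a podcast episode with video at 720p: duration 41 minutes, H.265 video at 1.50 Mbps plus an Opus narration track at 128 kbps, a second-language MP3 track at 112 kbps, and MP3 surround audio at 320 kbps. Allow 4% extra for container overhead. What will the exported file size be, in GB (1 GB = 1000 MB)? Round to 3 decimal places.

0.659 GB

41 min = 2460 s
Audio total: 128 + 112 + 320 = 560 kbps = 0.560 Mbps.
Total bitrate: 1.50 + 0.560 = 2.060 Mbps.
Stream data: 2.060 Mbps × 2460 s = 5067.6 Mb.
With 4% container overhead: ×1.04.
5,270 Mb ÷ 8 = 658.8 MB → 0.6588 GB.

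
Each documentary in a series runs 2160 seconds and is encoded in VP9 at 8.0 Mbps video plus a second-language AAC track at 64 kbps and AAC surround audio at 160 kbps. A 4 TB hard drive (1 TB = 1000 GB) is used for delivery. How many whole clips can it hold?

Audio total: 64 + 160 = 224 kbps = 0.224 Mbps.
Total bitrate: 8.224 Mbps.
Per item: 8.224 Mbps × 2160 s = 17,764 Mb = 2,220 MB.
Capacity: 4 TB = 32,000,000 Mb; 1801.41 items → 1801 complete.

1801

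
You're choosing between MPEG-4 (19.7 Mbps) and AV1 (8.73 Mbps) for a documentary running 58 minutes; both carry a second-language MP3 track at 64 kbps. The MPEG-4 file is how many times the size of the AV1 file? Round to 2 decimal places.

58 min = 3480 s
Audio: 64 kbps = 0.064 Mbps.
MPEG-4: 19.764 Mbps × 3480 s = 68778.7 Mb = 8.007 GiB.
AV1: 8.794 Mbps × 3480 s = 30603.1 Mb = 3.563 GiB.
Ratio: 8.007 / 3.563 = 2.247.

2.25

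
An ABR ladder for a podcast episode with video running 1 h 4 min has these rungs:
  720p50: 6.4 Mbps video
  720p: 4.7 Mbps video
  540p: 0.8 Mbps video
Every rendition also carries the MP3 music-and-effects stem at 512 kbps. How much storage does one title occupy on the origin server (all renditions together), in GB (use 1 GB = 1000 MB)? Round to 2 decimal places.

6.45 GB

1 h 4 min = 64 min = 3840 s
Audio: 512 kbps = 0.512 Mbps.
Sum of rendition bitrates: (6.4+0.512) + (4.7+0.512) + (0.8+0.512) = 13.436 Mbps.
× 3840 s = 51,594 Mb = 6,449 MB = 6.449 GB.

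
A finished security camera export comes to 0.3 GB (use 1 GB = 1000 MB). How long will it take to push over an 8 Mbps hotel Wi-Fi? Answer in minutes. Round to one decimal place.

File: 0.3 GB = 2400.0 Mb.
At 8 Mbps: 2400.0 / 8 = 300.0 s ≈ 5 minutes.

5.0 minutes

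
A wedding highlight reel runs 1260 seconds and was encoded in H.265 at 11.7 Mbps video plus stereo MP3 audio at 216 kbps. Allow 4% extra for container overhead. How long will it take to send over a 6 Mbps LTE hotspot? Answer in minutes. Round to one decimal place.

Audio: 216 kbps = 0.216 Mbps.
Total bitrate: 11.916 Mbps.
File: 11.916 Mbps × 1260 s = 15014.2 Mb.
With 4% container overhead: ×1.04. → 15614.7 Mb.
At 6 Mbps: 15614.7 / 6 = 2602.5 s ≈ 43.4 minutes.

43.4 minutes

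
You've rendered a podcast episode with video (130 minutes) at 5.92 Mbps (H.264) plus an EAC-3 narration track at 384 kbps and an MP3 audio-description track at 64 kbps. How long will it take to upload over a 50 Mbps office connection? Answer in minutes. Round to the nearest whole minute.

130 min = 7800 s
Audio total: 384 + 64 = 448 kbps = 0.448 Mbps.
Total bitrate: 6.368 Mbps.
File: 6.368 Mbps × 7800 s = 49670.4 Mb.
At 50 Mbps: 49670.4 / 50 = 993.4 s ≈ 16.6 minutes.

17 minutes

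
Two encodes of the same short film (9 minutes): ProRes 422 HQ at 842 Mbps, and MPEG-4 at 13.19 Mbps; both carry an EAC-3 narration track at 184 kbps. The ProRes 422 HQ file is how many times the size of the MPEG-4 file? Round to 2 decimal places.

62.97

9 min = 540 s
Audio: 184 kbps = 0.184 Mbps.
ProRes 422 HQ: 842.184 Mbps × 540 s = 454779.4 Mb = 52.943 GiB.
MPEG-4: 13.374 Mbps × 540 s = 7222.0 Mb = 0.841 GiB.
Ratio: 52.943 / 0.841 = 62.972.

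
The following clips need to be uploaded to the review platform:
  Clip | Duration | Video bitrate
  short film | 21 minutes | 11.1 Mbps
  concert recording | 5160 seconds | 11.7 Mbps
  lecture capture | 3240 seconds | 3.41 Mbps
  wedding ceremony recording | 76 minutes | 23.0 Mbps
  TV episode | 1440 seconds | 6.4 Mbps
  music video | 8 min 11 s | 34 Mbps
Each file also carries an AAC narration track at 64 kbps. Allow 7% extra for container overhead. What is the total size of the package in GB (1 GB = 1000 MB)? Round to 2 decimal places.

Audio: 64 kbps = 0.064 Mbps.
short film: 11.164 Mbps × 1260 s × 1.07 = 15051.3 Mb
concert recording: 11.764 Mbps × 5160 s × 1.07 = 64951.4 Mb
lecture capture: 3.474 Mbps × 3240 s × 1.07 = 12043.7 Mb
wedding ceremony recording: 23.064 Mbps × 4560 s × 1.07 = 112533.9 Mb
TV episode: 6.464 Mbps × 1440 s × 1.07 = 9959.7 Mb
music video: 34.064 Mbps × 491 s × 1.07 = 17896.2 Mb
Total: 232436.2 Mb = 29054.5 MB.
= 29.05 GB.

29.05 GB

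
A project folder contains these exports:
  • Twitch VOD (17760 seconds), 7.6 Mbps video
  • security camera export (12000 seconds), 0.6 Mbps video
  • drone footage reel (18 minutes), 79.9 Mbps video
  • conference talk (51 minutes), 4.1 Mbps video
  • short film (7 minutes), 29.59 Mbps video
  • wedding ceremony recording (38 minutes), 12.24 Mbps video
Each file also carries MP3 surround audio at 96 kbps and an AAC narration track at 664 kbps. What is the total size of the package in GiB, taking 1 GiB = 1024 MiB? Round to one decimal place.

Audio total: 96 + 664 = 760 kbps = 0.760 Mbps.
Twitch VOD: 8.360 Mbps × 17760 s = 148473.6 Mb
security camera export: 1.360 Mbps × 12000 s = 16320.0 Mb
drone footage reel: 80.660 Mbps × 1080 s = 87112.8 Mb
conference talk: 4.860 Mbps × 3060 s = 14871.6 Mb
short film: 30.350 Mbps × 420 s = 12747.0 Mb
wedding ceremony recording: 13.000 Mbps × 2280 s = 29640.0 Mb
Total: 309165.0 Mb = 38645.6 MB.
= 35.99 GiB.

36.0 GiB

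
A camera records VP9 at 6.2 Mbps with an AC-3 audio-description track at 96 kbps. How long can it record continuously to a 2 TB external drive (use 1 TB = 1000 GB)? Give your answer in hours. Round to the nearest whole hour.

Audio: 96 kbps = 0.096 Mbps.
Total bitrate: 6.2 + 0.096 = 6.296 Mbps.
Capacity: 2 TB = 16,000,000 Mb.
Recording time: 16,000,000 / 6.296 = 2,541,296 s ≈ 706 hours.

706 hours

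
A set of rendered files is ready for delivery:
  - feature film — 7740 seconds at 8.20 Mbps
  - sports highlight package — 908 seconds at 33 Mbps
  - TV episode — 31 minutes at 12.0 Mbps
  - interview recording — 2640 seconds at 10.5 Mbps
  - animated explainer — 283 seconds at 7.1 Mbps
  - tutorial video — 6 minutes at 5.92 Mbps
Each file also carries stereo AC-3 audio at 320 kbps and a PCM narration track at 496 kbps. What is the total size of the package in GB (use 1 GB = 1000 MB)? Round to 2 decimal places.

Audio total: 320 + 496 = 816 kbps = 0.816 Mbps.
feature film: 9.016 Mbps × 7740 s = 69783.8 Mb
sports highlight package: 33.816 Mbps × 908 s = 30704.9 Mb
TV episode: 12.816 Mbps × 1860 s = 23837.8 Mb
interview recording: 11.316 Mbps × 2640 s = 29874.2 Mb
animated explainer: 7.916 Mbps × 283 s = 2240.2 Mb
tutorial video: 6.736 Mbps × 360 s = 2425.0 Mb
Total: 158866.0 Mb = 19858.2 MB.
= 19.86 GB.

19.86 GB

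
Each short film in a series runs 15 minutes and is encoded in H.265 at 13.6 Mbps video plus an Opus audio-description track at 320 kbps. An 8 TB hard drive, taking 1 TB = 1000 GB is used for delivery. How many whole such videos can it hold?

5108

15 min = 900 s
Audio: 320 kbps = 0.320 Mbps.
Total bitrate: 13.920 Mbps.
Per item: 13.920 Mbps × 900 s = 12,528 Mb = 1,566 MB.
Capacity: 8 TB = 64,000,000 Mb; 5108.56 items → 5108 complete.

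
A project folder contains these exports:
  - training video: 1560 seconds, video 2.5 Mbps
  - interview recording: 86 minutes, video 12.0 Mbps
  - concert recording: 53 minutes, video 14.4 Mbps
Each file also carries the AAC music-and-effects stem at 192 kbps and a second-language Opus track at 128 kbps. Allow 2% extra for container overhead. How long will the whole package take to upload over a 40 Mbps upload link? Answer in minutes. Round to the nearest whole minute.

49 minutes

Audio total: 192 + 128 = 320 kbps = 0.320 Mbps.
training video: 2.820 Mbps × 1560 s × 1.02 = 4487.2 Mb
interview recording: 12.320 Mbps × 5160 s × 1.02 = 64842.6 Mb
concert recording: 14.720 Mbps × 3180 s × 1.02 = 47745.8 Mb
Total: 117075.6 Mb = 14634.5 MB.
At 40 Mbps: 117075.6 / 40 = 2927 s ≈ 48.8 minutes.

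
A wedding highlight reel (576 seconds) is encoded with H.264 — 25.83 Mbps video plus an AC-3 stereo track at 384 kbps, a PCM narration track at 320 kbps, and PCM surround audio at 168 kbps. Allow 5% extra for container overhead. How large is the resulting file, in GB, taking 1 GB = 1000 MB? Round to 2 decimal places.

2.02 GB

Audio total: 384 + 320 + 168 = 872 kbps = 0.872 Mbps.
Total bitrate: 25.83 + 0.872 = 26.702 Mbps.
Stream data: 26.702 Mbps × 576 s = 15380.4 Mb.
With 5% container overhead: ×1.05.
16,149 Mb ÷ 8 = 2,019 MB → 2.019 GB.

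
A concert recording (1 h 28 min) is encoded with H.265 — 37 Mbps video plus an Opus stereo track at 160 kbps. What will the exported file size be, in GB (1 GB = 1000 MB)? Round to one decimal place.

24.5 GB

1 h 28 min = 88 min = 5280 s
Audio: 160 kbps = 0.160 Mbps.
Total bitrate: 37 + 0.160 = 37.160 Mbps.
Stream data: 37.160 Mbps × 5280 s = 196204.8 Mb.
196,205 Mb ÷ 8 = 24,526 MB → 24.53 GB.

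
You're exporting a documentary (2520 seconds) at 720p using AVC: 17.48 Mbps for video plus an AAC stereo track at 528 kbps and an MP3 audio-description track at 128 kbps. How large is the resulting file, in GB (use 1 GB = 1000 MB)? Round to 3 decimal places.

Audio total: 528 + 128 = 656 kbps = 0.656 Mbps.
Total bitrate: 17.48 + 0.656 = 18.136 Mbps.
Stream data: 18.136 Mbps × 2520 s = 45702.7 Mb.
45,703 Mb ÷ 8 = 5,713 MB → 5.713 GB.

5.713 GB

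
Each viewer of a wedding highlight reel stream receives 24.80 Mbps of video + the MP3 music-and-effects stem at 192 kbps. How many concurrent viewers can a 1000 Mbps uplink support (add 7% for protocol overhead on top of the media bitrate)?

37

Audio: 192 kbps = 0.192 Mbps.
Per-viewer media rate: 24.992 Mbps.
On the wire with 7% overhead: 26.741 Mbps.
1000 Mbps = 1,000 Mbps; 1,000 / 26.741 = 37.40 → 37 viewers.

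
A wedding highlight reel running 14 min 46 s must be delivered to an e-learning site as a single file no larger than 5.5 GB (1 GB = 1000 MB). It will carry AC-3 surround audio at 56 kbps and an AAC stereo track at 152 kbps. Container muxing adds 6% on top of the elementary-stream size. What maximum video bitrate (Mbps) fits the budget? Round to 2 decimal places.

Budget: 5.5 GB = 44000.0 Mb.
Stream payload after overhead: 44000.0 / 1.06 = 41509.4 Mb.
14 min 46 s = 886 s
Total bitrate budget: 41509.4 Mb / 886 s = 46.850 Mbps.
Audio total: 56 + 152 = 208 kbps = 0.208 Mbps.
Video: 46.850 − 0.208 = 46.642 Mbps.

46.64 Mbps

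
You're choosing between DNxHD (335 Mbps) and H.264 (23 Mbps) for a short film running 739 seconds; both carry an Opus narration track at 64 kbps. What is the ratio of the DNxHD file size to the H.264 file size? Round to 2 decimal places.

Audio: 64 kbps = 0.064 Mbps.
DNxHD: 335.064 Mbps × 739 s = 247612.3 Mb = 30.952 GB.
H.264: 23.064 Mbps × 739 s = 17044.3 Mb = 2.131 GB.
Ratio: 30.952 / 2.131 = 14.528.

14.53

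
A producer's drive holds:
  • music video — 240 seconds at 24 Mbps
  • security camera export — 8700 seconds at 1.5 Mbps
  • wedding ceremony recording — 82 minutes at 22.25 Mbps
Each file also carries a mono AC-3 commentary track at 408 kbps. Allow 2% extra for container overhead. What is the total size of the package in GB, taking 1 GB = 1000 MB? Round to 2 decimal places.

Audio: 408 kbps = 0.408 Mbps.
music video: 24.408 Mbps × 240 s × 1.02 = 5975.1 Mb
security camera export: 1.908 Mbps × 8700 s × 1.02 = 16931.6 Mb
wedding ceremony recording: 22.658 Mbps × 4920 s × 1.02 = 113706.9 Mb
Total: 136613.6 Mb = 17076.7 MB.
= 17.08 GB.

17.08 GB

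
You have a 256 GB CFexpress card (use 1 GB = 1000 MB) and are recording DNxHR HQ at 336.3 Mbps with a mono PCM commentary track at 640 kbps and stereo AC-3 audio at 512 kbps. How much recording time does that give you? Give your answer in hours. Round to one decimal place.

1.7 hours

Audio total: 640 + 512 = 1152 kbps = 1.152 Mbps.
Total bitrate: 336.3 + 1.152 = 337.452 Mbps.
Capacity: 256 GB = 2,048,000 Mb.
Recording time: 2,048,000 / 337.452 = 6,069 s ≈ 1.69 hours.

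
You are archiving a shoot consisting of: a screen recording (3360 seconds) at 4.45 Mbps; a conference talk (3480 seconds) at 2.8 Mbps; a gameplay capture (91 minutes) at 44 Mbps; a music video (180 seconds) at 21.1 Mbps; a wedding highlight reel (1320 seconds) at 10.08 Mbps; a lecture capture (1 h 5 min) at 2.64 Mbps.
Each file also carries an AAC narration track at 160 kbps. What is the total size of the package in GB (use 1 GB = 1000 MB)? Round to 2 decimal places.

Audio: 160 kbps = 0.160 Mbps.
screen recording: 4.610 Mbps × 3360 s = 15489.6 Mb
conference talk: 2.960 Mbps × 3480 s = 10300.8 Mb
gameplay capture: 44.160 Mbps × 5460 s = 241113.6 Mb
music video: 21.260 Mbps × 180 s = 3826.8 Mb
wedding highlight reel: 10.240 Mbps × 1320 s = 13516.8 Mb
lecture capture: 2.800 Mbps × 3900 s = 10920.0 Mb
Total: 295167.6 Mb = 36895.9 MB.
= 36.90 GB.

36.90 GB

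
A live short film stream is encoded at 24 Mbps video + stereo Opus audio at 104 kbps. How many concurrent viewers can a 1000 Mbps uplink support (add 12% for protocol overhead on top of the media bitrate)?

37

Audio: 104 kbps = 0.104 Mbps.
Per-viewer media rate: 24.104 Mbps.
On the wire with 12% overhead: 26.996 Mbps.
1000 Mbps = 1,000 Mbps; 1,000 / 26.996 = 37.04 → 37 viewers.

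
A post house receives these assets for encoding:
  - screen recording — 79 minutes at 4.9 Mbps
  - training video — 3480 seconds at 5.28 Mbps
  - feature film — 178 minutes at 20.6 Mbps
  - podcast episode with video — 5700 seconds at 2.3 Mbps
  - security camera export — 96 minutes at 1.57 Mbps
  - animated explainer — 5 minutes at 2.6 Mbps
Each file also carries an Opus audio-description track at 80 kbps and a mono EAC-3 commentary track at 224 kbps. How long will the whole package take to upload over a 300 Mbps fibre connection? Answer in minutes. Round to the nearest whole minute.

16 minutes

Audio total: 80 + 224 = 304 kbps = 0.304 Mbps.
screen recording: 5.204 Mbps × 4740 s = 24667.0 Mb
training video: 5.584 Mbps × 3480 s = 19432.3 Mb
feature film: 20.904 Mbps × 10680 s = 223254.7 Mb
podcast episode with video: 2.604 Mbps × 5700 s = 14842.8 Mb
security camera export: 1.874 Mbps × 5760 s = 10794.2 Mb
animated explainer: 2.904 Mbps × 300 s = 871.2 Mb
Total: 293862.2 Mb = 36732.8 MB.
At 300 Mbps: 293862.2 / 300 = 980 s ≈ 16.3 minutes.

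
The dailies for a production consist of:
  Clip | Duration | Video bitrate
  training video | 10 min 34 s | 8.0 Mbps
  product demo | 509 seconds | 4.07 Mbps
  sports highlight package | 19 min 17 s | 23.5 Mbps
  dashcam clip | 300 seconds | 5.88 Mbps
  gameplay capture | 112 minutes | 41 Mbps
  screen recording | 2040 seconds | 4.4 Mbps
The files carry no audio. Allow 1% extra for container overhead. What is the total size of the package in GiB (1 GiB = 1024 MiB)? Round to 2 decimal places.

training video: 8.000 Mbps × 634 s × 1.01 = 5122.7 Mb
product demo: 4.070 Mbps × 509 s × 1.01 = 2092.3 Mb
sports highlight package: 23.500 Mbps × 1157 s × 1.01 = 27461.4 Mb
dashcam clip: 5.880 Mbps × 300 s × 1.01 = 1781.6 Mb
gameplay capture: 41.000 Mbps × 6720 s × 1.01 = 278275.2 Mb
screen recording: 4.400 Mbps × 2040 s × 1.01 = 9065.8 Mb
Total: 323799.1 Mb = 40474.9 MB.
= 37.70 GiB.

37.70 GiB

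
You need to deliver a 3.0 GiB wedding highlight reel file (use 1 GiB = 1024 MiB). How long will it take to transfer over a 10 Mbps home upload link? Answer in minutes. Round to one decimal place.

42.9 minutes

File: 3.0 GiB = 25769.8 Mb.
At 10 Mbps: 25769.8 / 10 = 2577.0 s ≈ 42.9 minutes.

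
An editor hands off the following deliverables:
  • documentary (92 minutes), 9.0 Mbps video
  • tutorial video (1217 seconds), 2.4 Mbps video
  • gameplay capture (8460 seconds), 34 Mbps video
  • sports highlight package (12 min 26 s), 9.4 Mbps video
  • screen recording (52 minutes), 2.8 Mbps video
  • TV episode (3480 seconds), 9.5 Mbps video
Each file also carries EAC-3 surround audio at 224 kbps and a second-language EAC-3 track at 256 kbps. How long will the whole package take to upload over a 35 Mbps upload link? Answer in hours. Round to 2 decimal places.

3.17 hours

Audio total: 224 + 256 = 480 kbps = 0.480 Mbps.
documentary: 9.480 Mbps × 5520 s = 52329.6 Mb
tutorial video: 2.880 Mbps × 1217 s = 3505.0 Mb
gameplay capture: 34.480 Mbps × 8460 s = 291700.8 Mb
sports highlight package: 9.880 Mbps × 746 s = 7370.5 Mb
screen recording: 3.280 Mbps × 3120 s = 10233.6 Mb
TV episode: 9.980 Mbps × 3480 s = 34730.4 Mb
Total: 399869.8 Mb = 49983.7 MB.
At 35 Mbps: 399869.8 / 35 = 11425 s ≈ 3.17 hours.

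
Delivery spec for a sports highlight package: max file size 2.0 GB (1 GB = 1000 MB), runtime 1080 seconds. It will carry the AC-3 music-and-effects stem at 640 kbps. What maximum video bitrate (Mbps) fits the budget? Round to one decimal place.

Budget: 2.0 GB = 16000.0 Mb.
Total bitrate budget: 16000.0 Mb / 1080 s = 14.815 Mbps.
Audio: 640 kbps = 0.640 Mbps.
Video: 14.815 − 0.640 = 14.175 Mbps.

14.2 Mbps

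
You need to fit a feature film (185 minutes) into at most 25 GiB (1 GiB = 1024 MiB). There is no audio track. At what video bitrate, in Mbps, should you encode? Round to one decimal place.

19.3 Mbps

Budget: 25 GiB = 214748.4 Mb.
185 min = 11100 s
Total bitrate budget: 214748.4 Mb / 11100 s = 19.347 Mbps.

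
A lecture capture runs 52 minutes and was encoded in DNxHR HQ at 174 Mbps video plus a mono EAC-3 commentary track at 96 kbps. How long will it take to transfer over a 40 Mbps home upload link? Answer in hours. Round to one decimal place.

3.8 hours

52 min = 3120 s
Audio: 96 kbps = 0.096 Mbps.
Total bitrate: 174.096 Mbps.
File: 174.096 Mbps × 3120 s = 543179.5 Mb.
At 40 Mbps: 543179.5 / 40 = 13579.5 s ≈ 3.77 hours.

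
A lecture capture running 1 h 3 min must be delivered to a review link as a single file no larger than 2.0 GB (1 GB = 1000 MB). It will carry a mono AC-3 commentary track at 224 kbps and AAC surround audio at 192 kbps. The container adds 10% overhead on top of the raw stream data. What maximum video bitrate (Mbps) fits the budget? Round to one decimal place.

3.4 Mbps

Budget: 2.0 GB = 16000.0 Mb.
Stream payload after overhead: 16000.0 / 1.10 = 14545.5 Mb.
1 h 3 min = 63 min = 3780 s
Total bitrate budget: 14545.5 Mb / 3780 s = 3.848 Mbps.
Audio total: 224 + 192 = 416 kbps = 0.416 Mbps.
Video: 3.848 − 0.416 = 3.432 Mbps.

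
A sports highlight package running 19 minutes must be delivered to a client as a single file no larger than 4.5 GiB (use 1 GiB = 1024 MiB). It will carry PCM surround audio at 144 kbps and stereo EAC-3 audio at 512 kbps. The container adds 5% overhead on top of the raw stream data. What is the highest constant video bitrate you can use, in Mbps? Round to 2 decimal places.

Budget: 4.5 GiB = 38654.7 Mb.
Stream payload after overhead: 38654.7 / 1.05 = 36814.0 Mb.
19 min = 1140 s
Total bitrate budget: 36814.0 Mb / 1140 s = 32.293 Mbps.
Audio total: 144 + 512 = 656 kbps = 0.656 Mbps.
Video: 32.293 − 0.656 = 31.637 Mbps.

31.64 Mbps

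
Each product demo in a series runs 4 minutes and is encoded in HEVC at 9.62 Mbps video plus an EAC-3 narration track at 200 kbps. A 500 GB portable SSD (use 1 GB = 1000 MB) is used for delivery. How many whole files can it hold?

1697

4 min = 240 s
Audio: 200 kbps = 0.200 Mbps.
Total bitrate: 9.820 Mbps.
Per item: 9.820 Mbps × 240 s = 2,357 Mb = 294.6 MB.
Capacity: 500 GB = 4,000,000 Mb; 1697.22 items → 1697 complete.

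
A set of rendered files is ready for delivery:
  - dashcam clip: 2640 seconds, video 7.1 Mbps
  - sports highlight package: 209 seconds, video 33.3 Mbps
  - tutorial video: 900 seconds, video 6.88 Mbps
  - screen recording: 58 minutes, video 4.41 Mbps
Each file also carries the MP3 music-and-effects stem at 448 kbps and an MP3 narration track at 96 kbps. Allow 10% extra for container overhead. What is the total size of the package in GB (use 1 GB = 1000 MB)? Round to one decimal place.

Audio total: 448 + 96 = 544 kbps = 0.544 Mbps.
dashcam clip: 7.644 Mbps × 2640 s × 1.10 = 22198.2 Mb
sports highlight package: 33.844 Mbps × 209 s × 1.10 = 7780.7 Mb
tutorial video: 7.424 Mbps × 900 s × 1.10 = 7349.8 Mb
screen recording: 4.954 Mbps × 3480 s × 1.10 = 18963.9 Mb
Total: 56292.6 Mb = 7036.6 MB.
= 7.037 GB.

7.0 GB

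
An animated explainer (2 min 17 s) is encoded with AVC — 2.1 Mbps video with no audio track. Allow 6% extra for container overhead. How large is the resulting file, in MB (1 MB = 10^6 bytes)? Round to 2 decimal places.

2 min 17 s = 137 s
Total bitrate: 2.1 Mbps.
Stream data: 2.100 Mbps × 137 s = 287.7 Mb.
With 6% container overhead: ×1.06.
305.0 Mb ÷ 8 = 38.12 MB → 38.12 MB.

38.12 MB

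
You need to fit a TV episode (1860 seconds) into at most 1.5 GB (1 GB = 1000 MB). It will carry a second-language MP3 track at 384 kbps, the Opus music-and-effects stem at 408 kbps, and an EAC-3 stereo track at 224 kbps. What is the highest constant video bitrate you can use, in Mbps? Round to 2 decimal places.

Budget: 1.5 GB = 12000.0 Mb.
Total bitrate budget: 12000.0 Mb / 1860 s = 6.452 Mbps.
Audio total: 384 + 408 + 224 = 1016 kbps = 1.016 Mbps.
Video: 6.452 − 1.016 = 5.436 Mbps.

5.44 Mbps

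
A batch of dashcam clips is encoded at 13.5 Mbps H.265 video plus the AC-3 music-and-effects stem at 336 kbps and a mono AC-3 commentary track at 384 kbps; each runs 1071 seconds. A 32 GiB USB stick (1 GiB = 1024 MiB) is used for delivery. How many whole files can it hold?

18

Audio total: 336 + 384 = 720 kbps = 0.720 Mbps.
Total bitrate: 14.220 Mbps.
Per item: 14.220 Mbps × 1071 s = 15,230 Mb = 1,904 MB.
Capacity: 32 GiB = 274,878 Mb; 18.05 items → 18 complete.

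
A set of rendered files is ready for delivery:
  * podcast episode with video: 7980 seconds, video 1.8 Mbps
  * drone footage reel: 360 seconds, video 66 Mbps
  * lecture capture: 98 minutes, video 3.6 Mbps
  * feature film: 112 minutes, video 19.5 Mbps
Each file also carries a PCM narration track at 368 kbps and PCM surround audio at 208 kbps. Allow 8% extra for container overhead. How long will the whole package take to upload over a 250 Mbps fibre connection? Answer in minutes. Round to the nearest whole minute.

15 minutes

Audio total: 368 + 208 = 576 kbps = 0.576 Mbps.
podcast episode with video: 2.376 Mbps × 7980 s × 1.08 = 20477.3 Mb
drone footage reel: 66.576 Mbps × 360 s × 1.08 = 25884.7 Mb
lecture capture: 4.176 Mbps × 5880 s × 1.08 = 26519.3 Mb
feature film: 20.076 Mbps × 6720 s × 1.08 = 145703.6 Mb
Total: 218584.9 Mb = 27323.1 MB.
At 250 Mbps: 218584.9 / 250 = 874 s ≈ 14.6 minutes.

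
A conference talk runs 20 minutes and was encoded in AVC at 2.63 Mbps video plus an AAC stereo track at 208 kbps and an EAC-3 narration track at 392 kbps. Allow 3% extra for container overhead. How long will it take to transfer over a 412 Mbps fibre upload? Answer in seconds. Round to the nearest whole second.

20 min = 1200 s
Audio total: 208 + 392 = 600 kbps = 0.600 Mbps.
Total bitrate: 3.230 Mbps.
File: 3.230 Mbps × 1200 s = 3876.0 Mb.
With 3% container overhead: ×1.03. → 3992.3 Mb.
At 412 Mbps: 3992.3 / 412 = 9.7 s ≈ 9.69 seconds.

10 seconds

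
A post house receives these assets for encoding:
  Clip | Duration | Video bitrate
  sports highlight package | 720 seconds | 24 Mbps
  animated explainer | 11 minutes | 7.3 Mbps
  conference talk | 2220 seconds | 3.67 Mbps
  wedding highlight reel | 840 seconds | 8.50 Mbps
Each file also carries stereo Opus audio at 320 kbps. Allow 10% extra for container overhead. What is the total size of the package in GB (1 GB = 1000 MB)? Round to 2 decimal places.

5.34 GB

Audio: 320 kbps = 0.320 Mbps.
sports highlight package: 24.320 Mbps × 720 s × 1.10 = 19261.4 Mb
animated explainer: 7.620 Mbps × 660 s × 1.10 = 5532.1 Mb
conference talk: 3.990 Mbps × 2220 s × 1.10 = 9743.6 Mb
wedding highlight reel: 8.820 Mbps × 840 s × 1.10 = 8149.7 Mb
Total: 42686.8 Mb = 5335.9 MB.
= 5.336 GB.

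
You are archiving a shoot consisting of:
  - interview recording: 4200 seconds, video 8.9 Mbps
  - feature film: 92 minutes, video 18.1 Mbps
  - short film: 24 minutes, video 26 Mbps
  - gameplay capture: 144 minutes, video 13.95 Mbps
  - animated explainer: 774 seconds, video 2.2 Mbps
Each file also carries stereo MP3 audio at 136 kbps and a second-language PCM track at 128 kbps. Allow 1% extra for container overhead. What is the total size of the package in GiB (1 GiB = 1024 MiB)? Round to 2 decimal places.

Audio total: 136 + 128 = 264 kbps = 0.264 Mbps.
interview recording: 9.164 Mbps × 4200 s × 1.01 = 38873.7 Mb
feature film: 18.364 Mbps × 5520 s × 1.01 = 102383.0 Mb
short film: 26.264 Mbps × 1440 s × 1.01 = 38198.4 Mb
gameplay capture: 14.214 Mbps × 8640 s × 1.01 = 124037.0 Mb
animated explainer: 2.464 Mbps × 774 s × 1.01 = 1926.2 Mb
Total: 305418.3 Mb = 38177.3 MB.
= 35.56 GiB.

35.56 GiB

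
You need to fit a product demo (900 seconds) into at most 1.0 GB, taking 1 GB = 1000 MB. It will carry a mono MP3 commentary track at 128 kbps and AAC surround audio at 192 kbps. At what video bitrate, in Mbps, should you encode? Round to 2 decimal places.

8.57 Mbps

Budget: 1.0 GB = 8000.0 Mb.
Total bitrate budget: 8000.0 Mb / 900 s = 8.889 Mbps.
Audio total: 128 + 192 = 320 kbps = 0.320 Mbps.
Video: 8.889 − 0.320 = 8.569 Mbps.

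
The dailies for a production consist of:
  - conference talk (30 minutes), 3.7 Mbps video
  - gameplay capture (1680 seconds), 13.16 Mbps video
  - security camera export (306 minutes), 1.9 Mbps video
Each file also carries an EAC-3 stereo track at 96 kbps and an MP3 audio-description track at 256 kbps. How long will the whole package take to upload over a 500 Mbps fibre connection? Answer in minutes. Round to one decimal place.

2.4 minutes

Audio total: 96 + 256 = 352 kbps = 0.352 Mbps.
conference talk: 4.052 Mbps × 1800 s = 7293.6 Mb
gameplay capture: 13.512 Mbps × 1680 s = 22700.2 Mb
security camera export: 2.252 Mbps × 18360 s = 41346.7 Mb
Total: 71340.5 Mb = 8917.6 MB.
At 500 Mbps: 71340.5 / 500 = 143 s ≈ 2.38 minutes.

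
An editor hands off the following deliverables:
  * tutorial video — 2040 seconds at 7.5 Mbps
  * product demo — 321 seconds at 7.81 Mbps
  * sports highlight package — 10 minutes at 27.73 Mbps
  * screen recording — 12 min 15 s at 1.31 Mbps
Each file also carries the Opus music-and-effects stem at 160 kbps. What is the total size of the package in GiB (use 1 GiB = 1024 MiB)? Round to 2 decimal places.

Audio: 160 kbps = 0.160 Mbps.
tutorial video: 7.660 Mbps × 2040 s = 15626.4 Mb
product demo: 7.970 Mbps × 321 s = 2558.4 Mb
sports highlight package: 27.890 Mbps × 600 s = 16734.0 Mb
screen recording: 1.470 Mbps × 735 s = 1080.5 Mb
Total: 35999.2 Mb = 4499.9 MB.
= 4.191 GiB.

4.19 GiB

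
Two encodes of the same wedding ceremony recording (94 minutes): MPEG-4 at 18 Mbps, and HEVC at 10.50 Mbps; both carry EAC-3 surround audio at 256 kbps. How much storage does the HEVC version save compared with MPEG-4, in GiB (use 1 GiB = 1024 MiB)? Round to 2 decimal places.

94 min = 5640 s
Audio: 256 kbps = 0.256 Mbps.
MPEG-4: 18.256 Mbps × 5640 s = 102963.8 Mb = 11.987 GiB.
HEVC: 10.756 Mbps × 5640 s = 60663.8 Mb = 7.062 GiB.
Saving: 11.987 − 7.062 = 4.924 GiB.

4.92 GiB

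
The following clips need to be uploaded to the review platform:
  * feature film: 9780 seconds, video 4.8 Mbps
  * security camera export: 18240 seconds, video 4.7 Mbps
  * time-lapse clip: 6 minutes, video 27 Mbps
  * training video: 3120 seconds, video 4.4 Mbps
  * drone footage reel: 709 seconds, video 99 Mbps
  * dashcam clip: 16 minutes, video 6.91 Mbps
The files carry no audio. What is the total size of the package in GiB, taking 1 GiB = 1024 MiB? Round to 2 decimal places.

27.12 GiB

feature film: 4.800 Mbps × 9780 s = 46944.0 Mb
security camera export: 4.700 Mbps × 18240 s = 85728.0 Mb
time-lapse clip: 27.000 Mbps × 360 s = 9720.0 Mb
training video: 4.400 Mbps × 3120 s = 13728.0 Mb
drone footage reel: 99.000 Mbps × 709 s = 70191.0 Mb
dashcam clip: 6.910 Mbps × 960 s = 6633.6 Mb
Total: 232944.6 Mb = 29118.1 MB.
= 27.12 GiB.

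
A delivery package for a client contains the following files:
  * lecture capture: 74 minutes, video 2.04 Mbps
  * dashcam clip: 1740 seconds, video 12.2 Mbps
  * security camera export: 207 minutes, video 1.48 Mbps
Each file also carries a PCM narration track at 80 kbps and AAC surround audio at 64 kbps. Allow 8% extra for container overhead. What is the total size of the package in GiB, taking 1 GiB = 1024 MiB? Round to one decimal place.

6.5 GiB

Audio total: 80 + 64 = 144 kbps = 0.144 Mbps.
lecture capture: 2.184 Mbps × 4440 s × 1.08 = 10472.7 Mb
dashcam clip: 12.344 Mbps × 1740 s × 1.08 = 23196.8 Mb
security camera export: 1.624 Mbps × 12420 s × 1.08 = 21783.7 Mb
Total: 55453.2 Mb = 6931.7 MB.
= 6.456 GiB.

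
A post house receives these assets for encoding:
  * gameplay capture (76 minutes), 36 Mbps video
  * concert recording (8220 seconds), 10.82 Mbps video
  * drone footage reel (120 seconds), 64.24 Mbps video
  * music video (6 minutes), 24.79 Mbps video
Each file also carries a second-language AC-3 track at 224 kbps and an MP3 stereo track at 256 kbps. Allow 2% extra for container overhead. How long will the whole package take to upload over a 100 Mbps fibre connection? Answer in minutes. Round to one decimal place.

46.9 minutes

Audio total: 224 + 256 = 480 kbps = 0.480 Mbps.
gameplay capture: 36.480 Mbps × 4560 s × 1.02 = 169675.8 Mb
concert recording: 11.300 Mbps × 8220 s × 1.02 = 94743.7 Mb
drone footage reel: 64.720 Mbps × 120 s × 1.02 = 7921.7 Mb
music video: 25.270 Mbps × 360 s × 1.02 = 9279.1 Mb
Total: 281620.4 Mb = 35202.5 MB.
At 100 Mbps: 281620.4 / 100 = 2816 s ≈ 46.9 minutes.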